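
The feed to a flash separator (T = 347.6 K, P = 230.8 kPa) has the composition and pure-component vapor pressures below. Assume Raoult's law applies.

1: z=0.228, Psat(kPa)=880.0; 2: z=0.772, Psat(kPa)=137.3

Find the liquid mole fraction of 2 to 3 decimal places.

Raoult's law: Kᵢ = Pᵢˢᵃᵗ/P = Pᵢˢᵃᵗ/230.8.
  K_1 = 880.0/230.8 = 3.81282, K_2 = 137.3/230.8 = 0.59489
Rachford–Rice: g(V/F) = Σ zᵢ(Kᵢ−1)/(1+V/F(Kᵢ−1)) = 0.
g(0) = ΣzᵢKᵢ − 1 = 0.329 and g(1) = 1 − Σzᵢ/Kᵢ = -0.358, so a root lies in (0, 1).
Iterate (Newton) starting at V/F = 0.47:
  V/F = 0.470: g = -0.1101, g' = -0.528 → V/F = 0.261
  V/F = 0.261: g = 0.0198, g' = -0.758 → V/F = 0.288
Converged at V/F = 0.288.
Compositions from xᵢ = zᵢ/(1+V/F(Kᵢ−1)), yᵢ = Kᵢxᵢ:
  1: x = 0.126, y = 0.480
  2: x = 0.874, y = 0.520

x_2 = 0.874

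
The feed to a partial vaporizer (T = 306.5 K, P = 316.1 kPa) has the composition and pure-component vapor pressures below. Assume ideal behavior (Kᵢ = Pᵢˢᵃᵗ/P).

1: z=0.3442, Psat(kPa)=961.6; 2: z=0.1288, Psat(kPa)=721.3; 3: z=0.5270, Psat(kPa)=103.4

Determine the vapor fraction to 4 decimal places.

ψ = 0.4111

Raoult's law: Kᵢ = Pᵢˢᵃᵗ/P = Pᵢˢᵃᵗ/316.1.
  K_1 = 961.6/316.1 = 3.042075, K_2 = 721.3/316.1 = 2.281873, K_3 = 103.4/316.1 = 0.327112
Material balance + equilibrium reduce to Σ zᵢ(Kᵢ−1)/(1+ψ(Kᵢ−1)) = 0.
g(0) = ΣzᵢKᵢ − 1 = 0.5134 and g(1) = 1 − Σzᵢ/Kᵢ = -0.7807, so a root lies in (0, 1).
Iterate (Newton) starting at ψ = 0.5:
  ψ = 0.5000: g = -0.08601, g' = -0.9719 → ψ = 0.4115
  ψ = 0.4115: g = -0.00038, g' = -0.9709 → ψ = 0.4111
Converged at ψ = 0.4111.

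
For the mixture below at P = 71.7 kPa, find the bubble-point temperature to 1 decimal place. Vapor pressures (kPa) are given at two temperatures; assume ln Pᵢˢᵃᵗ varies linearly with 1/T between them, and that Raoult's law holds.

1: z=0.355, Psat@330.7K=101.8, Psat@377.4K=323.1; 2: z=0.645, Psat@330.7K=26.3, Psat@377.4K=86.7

T = 341.6 K

Bubble-point temperature: ΣzᵢPᵢˢᵃᵗ(T) = P. Interpolate ln Pᵢˢᵃᵗ = aᵢ + bᵢ/T.
  T = 330.7 K: ΣzᵢPᵢˢᵃᵗ = 53.10 kPa
  T = 377.4 K: ΣzᵢPᵢˢᵃᵗ = 170.62 kPa
  T = 354.0 K: ΣzᵢPᵢˢᵃᵗ = 98.79 kPa
  T = 342.4 K: ΣzᵢPᵢˢᵃᵗ = 73.30 kPa
  T = 336.5 K: ΣzᵢPᵢˢᵃᵗ = 62.48 kPa
  T = 339.4 K: ΣzᵢPᵢˢᵃᵗ = 67.63 kPa
  T = 340.9 K: ΣzᵢPᵢˢᵃᵗ = 70.42 kPa
Interpolating between 340.9 K and 342.4 K gives T ≈ 341.6 K.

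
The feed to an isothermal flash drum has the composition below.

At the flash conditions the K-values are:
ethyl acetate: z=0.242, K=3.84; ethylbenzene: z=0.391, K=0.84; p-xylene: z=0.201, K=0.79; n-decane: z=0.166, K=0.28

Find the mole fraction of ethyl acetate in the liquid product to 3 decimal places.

Newton iteration, ψ⁰ = 0.5:
  ψ = 0.500: g = -0.0179, g' = -0.566 → ψ = 0.468
  ψ = 0.468: g = 0.0002, g' = -0.578 → ψ = 0.469
Converged at ψ = 0.469.
Compositions from xᵢ = zᵢ/(1+ψ(Kᵢ−1)), yᵢ = Kᵢxᵢ:
  ethyl acetate: x = 0.104, y = 0.399
  ethylbenzene: x = 0.423, y = 0.355
  p-xylene: x = 0.223, y = 0.176
  n-decane: x = 0.251, y = 0.070

x_ethyl acetate = 0.104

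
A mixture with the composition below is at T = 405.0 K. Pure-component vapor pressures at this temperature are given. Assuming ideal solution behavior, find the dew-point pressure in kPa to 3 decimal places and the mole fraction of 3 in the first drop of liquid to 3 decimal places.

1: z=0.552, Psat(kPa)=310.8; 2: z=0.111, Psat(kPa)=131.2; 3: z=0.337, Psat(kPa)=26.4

At the dew point ψ → 1, so Σzᵢ/Kᵢ = 1 with Kᵢ = Pᵢˢᵃᵗ/P ⇒ 1/P = Σzᵢ/Pᵢˢᵃᵗ.
1/P = 0.552/310.8 + 0.111/131.2 + 0.337/26.4 = 0.015387 ⇒ P = 64.989 kPa
xᵢ = zᵢP/Pᵢˢᵃᵗ ⇒ x_3 = 0.337·64.989/26.4 = 0.830

Pdew = 64.989 kPa, x_3 = 0.830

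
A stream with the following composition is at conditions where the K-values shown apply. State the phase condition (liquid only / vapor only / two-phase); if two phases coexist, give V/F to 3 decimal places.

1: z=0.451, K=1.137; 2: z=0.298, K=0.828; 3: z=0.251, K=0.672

liquid only

ΣzᵢKᵢ = 0.928; Σzᵢ/Kᵢ = 1.130.
Since ΣzᵢKᵢ < 1 the mixture is below its bubble point — single liquid phase.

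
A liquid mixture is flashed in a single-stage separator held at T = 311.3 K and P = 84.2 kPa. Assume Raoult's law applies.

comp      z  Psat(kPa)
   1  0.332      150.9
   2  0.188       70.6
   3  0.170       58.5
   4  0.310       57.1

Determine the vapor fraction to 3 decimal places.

ψ = 0.367

Raoult's law: Kᵢ = Pᵢˢᵃᵗ/P = Pᵢˢᵃᵗ/84.2.
  K_1 = 150.9/84.2 = 1.79216, K_2 = 70.6/84.2 = 0.83848, K_3 = 58.5/84.2 = 0.69477, K_4 = 57.1/84.2 = 0.67815
Let ψ = V/F and solve Σ zᵢ(Kᵢ−1)/(1+ψ(Kᵢ−1)) = 0.
Feasibility: ΣzᵢKᵢ = 1.081, Σzᵢ/Kᵢ = 1.111 — both > 1, two phases present.
Iterate (Newton) starting at ψ = 0.68:
  ψ = 0.680: g = -0.0564, g' = -0.172 → ψ = 0.352
  ψ = 0.352: g = 0.0028, g' = -0.194 → ψ = 0.366
  ψ = 0.366: g = 0.0000, g' = -0.192 → ψ = 0.367
Converged at ψ = 0.367.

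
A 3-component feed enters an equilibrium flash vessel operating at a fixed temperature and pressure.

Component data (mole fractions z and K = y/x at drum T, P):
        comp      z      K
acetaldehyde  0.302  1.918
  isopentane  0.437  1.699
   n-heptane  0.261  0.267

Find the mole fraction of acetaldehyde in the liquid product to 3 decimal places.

x_acetaldehyde = 0.186

Rachford–Rice: g(β) = Σ zᵢ(Kᵢ−1)/(1+β(Kᵢ−1)) = 0.
Feasibility: ΣzᵢKᵢ = 1.391, Σzᵢ/Kᵢ = 1.392 — both > 1, two phases present.
Newton iteration, β⁰ = 0.5:
  β = 0.500: g = 0.1144, g' = -0.586 → β = 0.695
  β = 0.695: g = -0.0152, g' = -0.774 → β = 0.675
Converged at β = 0.675.
Compositions from xᵢ = zᵢ/(1+β(Kᵢ−1)), yᵢ = Kᵢxᵢ:
  acetaldehyde: x = 0.186, y = 0.358
  isopentane: x = 0.297, y = 0.504
  n-heptane: x = 0.517, y = 0.138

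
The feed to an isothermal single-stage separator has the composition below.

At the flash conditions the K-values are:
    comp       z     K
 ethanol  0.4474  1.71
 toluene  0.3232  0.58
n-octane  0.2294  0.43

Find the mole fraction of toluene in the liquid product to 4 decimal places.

x_toluene = 0.3446

Newton iteration, V/F⁰ = 0.5:
  V/F = 0.5000: g = -0.12028, g' = -0.3600 → V/F = 0.1659
  V/F = 0.1659: g = -0.00614, g' = -0.3373 → V/F = 0.1477
Converged at V/F = 0.1477.
Compositions from xᵢ = zᵢ/(1+V/F(Kᵢ−1)), yᵢ = Kᵢxᵢ:
  ethanol: x = 0.4049, y = 0.6924
  toluene: x = 0.3446, y = 0.1999
  n-octane: x = 0.2505, y = 0.1077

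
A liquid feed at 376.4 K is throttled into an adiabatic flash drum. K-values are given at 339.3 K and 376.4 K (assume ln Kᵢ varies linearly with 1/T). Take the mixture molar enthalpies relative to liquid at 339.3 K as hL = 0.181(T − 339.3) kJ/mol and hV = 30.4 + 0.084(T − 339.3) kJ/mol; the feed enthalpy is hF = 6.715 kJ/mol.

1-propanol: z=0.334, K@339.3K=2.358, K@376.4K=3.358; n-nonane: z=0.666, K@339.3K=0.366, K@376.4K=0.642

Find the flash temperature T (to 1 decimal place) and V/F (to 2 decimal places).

T = 348.9 K, V/F = 0.17

Adiabatic flash: solve Rachford–Rice at each trial T, then check hF = ψ·hV(T) + (1−ψ)·hL(T).
  T = 339.3 K: K = (2.358, 0.366), RR gives ψ = 0.036, H_out = 1.106 kJ/mol
  T = 376.4 K: K = (3.358, 0.642), RR gives ψ = 0.651, H_out = 24.150 kJ/mol
  T = 357.9 K: K = (2.841, 0.492), RR gives ψ = 0.296, H_out = 11.832 kJ/mol
  T = 348.6 K: K = (2.595, 0.426), RR gives ψ = 0.164, H_out = 6.533 kJ/mol
  T = 353.2 K: K = (2.715, 0.458), RR gives ψ = 0.228, H_out = 9.142 kJ/mol
  T = 350.9 K: K = (2.655, 0.442), RR gives ψ = 0.196, H_out = 7.838 kJ/mol
Linear interpolation between T = 348.6 (H_out = 6.533) and T = 350.9 (H_out = 7.838) on hF = 6.715 gives T ≈ 348.9 K, at which ψ = 0.17.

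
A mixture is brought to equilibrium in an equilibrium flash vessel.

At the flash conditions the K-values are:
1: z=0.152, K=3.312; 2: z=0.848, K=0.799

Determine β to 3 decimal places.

Binary case is linear: z₁(K₁−1)(1+β(K₂−1)) + z₂(K₂−1)(1+β(K₁−1)) = 0
⇒ β = [z₁(K₁−1)+z₂(K₂−1)] / [−(K₁−1)(K₂−1)] = 0.1810/0.4647 = 0.389

β = 0.389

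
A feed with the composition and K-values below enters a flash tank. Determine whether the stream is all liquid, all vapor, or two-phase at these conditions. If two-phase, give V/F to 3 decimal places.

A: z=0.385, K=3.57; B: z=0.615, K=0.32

ΣzᵢKᵢ = 1.571; Σzᵢ/Kᵢ = 2.030.
Both exceed 1, so a two-phase solution exists.
Let ψ = V/F and solve Σ zᵢ(Kᵢ−1)/(1+ψ(Kᵢ−1)) = 0.
Binary case is linear: z₁(K₁−1)(1+ψ(K₂−1)) + z₂(K₂−1)(1+ψ(K₁−1)) = 0
⇒ ψ = [z₁(K₁−1)+z₂(K₂−1)] / [−(K₁−1)(K₂−1)] = 0.5713/1.7476 = 0.327

two-phase, V/F = 0.327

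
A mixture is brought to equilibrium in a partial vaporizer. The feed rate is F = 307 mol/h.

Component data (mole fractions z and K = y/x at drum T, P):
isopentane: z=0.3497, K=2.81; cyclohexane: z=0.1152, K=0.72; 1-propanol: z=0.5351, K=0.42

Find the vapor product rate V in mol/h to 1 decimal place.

Material balance + equilibrium reduce to Σ zᵢ(Kᵢ−1)/(1+ψ(Kᵢ−1)) = 0.
Check two-phase: ΣzᵢKᵢ = 1.2903 > 1 and Σzᵢ/Kᵢ = 1.5585 > 1, so g(0) = 0.2903 > 0 and g(1) = -0.5585 < 0.
Newton iteration, ψ⁰ = 0.59:
  ψ = 0.5900: g = -0.20436, g' = -0.6969 → ψ = 0.2967
  ψ = 0.2967: g = 0.00173, g' = -0.7583 → ψ = 0.2990
Converged at ψ = 0.2990.
Then V = ψ·F = 0.2990·307 = 91.8 mol/h and L = F − V = 215.2 mol/h.

V = 91.8 mol/h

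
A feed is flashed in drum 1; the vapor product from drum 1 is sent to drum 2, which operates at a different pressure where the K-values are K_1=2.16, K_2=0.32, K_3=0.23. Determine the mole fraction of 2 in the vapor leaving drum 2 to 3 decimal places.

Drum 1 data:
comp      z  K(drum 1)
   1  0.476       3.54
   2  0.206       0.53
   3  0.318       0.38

y_2 (drum 2) = 0.082

Drum 1:
Rachford–Rice: g(ψ₁) = Σ zᵢ(Kᵢ−1)/(1+ψ₁(Kᵢ−1)) = 0.
Feasibility: ΣzᵢKᵢ = 1.915, Σzᵢ/Kᵢ = 1.360 — both > 1, two phases present.
Newton–Raphson from ψ₁ = 0.35:
  ψ₁ = 0.350: g = 0.2724, g' = -1.125 → ψ₁ = 0.592
  ψ₁ = 0.592: g = 0.0372, g' = -0.882 → ψ₁ = 0.634
Converged at ψ₁ = 0.634.
Drum-1 compositions:
  1: x = 0.182, y = 0.645
  2: x = 0.294, y = 0.156
  3: x = 0.524, y = 0.199
Drum-2 feed = drum-1 vapor: z₂ = (0.6452, 0.1556, 0.1992).
Drum 2:
Iterate (Newton) starting at ψ₂ = 0.5:
  ψ₂ = 0.500: g = 0.0640, g' = -0.825 → ψ₂ = 0.578
  ψ₂ = 0.578: g = -0.0023, g' = -0.889 → ψ₂ = 0.575
Converged at ψ₂ = 0.575.
  1: x = 0.387, y = 0.836
  2: x = 0.255, y = 0.082
  3: x = 0.357, y = 0.082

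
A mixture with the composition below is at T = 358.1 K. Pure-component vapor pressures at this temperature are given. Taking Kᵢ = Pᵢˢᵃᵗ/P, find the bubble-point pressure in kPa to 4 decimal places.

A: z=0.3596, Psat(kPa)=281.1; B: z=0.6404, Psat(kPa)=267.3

At the bubble point ψ → 0, so ΣzᵢKᵢ = 1 with Kᵢ = Pᵢˢᵃᵗ/P ⇒ P = ΣzᵢPᵢˢᵃᵗ.
P = 0.3596·281.1 + 0.6404·267.3 = 272.2625 kPa

Pbub = 272.2625 kPa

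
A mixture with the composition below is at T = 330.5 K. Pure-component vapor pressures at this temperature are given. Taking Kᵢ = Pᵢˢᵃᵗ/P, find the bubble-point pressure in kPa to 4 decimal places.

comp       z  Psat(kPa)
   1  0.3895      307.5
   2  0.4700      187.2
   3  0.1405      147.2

Pbub = 228.4368 kPa

At the bubble point ψ → 0, so ΣzᵢKᵢ = 1 with Kᵢ = Pᵢˢᵃᵗ/P ⇒ P = ΣzᵢPᵢˢᵃᵗ.
P = 0.3895·307.5 + 0.4700·187.2 + 0.1405·147.2 = 228.4368 kPa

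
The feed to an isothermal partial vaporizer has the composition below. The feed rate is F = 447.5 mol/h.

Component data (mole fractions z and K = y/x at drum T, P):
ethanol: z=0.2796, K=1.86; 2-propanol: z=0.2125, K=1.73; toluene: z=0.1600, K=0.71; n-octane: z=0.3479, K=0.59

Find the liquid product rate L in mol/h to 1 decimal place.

L = 143.5 mol/h

Newton–Raphson from β = 0.5:
  β = 0.5000: g = 0.04811, g' = -0.2728 → β = 0.6763
  β = 0.6763: g = 0.00079, g' = -0.2662 → β = 0.6793
Converged at β = 0.6793.
Then V = β·F = 0.6793·447.5 = 304.0 mol/h and L = F − V = 143.5 mol/h.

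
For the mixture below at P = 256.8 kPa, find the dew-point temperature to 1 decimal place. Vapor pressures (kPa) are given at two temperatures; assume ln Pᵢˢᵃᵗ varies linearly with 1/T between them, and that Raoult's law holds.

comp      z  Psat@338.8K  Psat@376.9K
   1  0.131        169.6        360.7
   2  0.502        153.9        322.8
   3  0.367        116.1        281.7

T = 367.1 K

Dew-point temperature: Σzᵢ·P/Pᵢˢᵃᵗ(T) = 1. Interpolate ln Pᵢˢᵃᵗ = aᵢ + bᵢ/T.
  T = 338.8 K: ΣzᵢP/Pᵢˢᵃᵗ = 1.8478
  T = 376.9 K: ΣzᵢP/Pᵢˢᵃᵗ = 0.8272
  T = 357.9 K: ΣzᵢP/Pᵢˢᵃᵗ = 1.2081
  T = 367.4 K: ΣzᵢP/Pᵢˢᵃᵗ = 0.9946
  T = 362.6 K: ΣzᵢP/Pᵢˢᵃᵗ = 1.0959
  T = 365.0 K: ΣzᵢP/Pᵢˢᵃᵗ = 1.0437
Interpolating between 365.0 K and 367.4 K gives T ≈ 367.1 K.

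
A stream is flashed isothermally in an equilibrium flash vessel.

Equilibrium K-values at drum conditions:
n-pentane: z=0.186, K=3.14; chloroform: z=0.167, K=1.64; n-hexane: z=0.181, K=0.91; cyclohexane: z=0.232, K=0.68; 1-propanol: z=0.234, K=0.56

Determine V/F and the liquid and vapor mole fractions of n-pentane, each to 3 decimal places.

V/F = 0.608, x_n-pentane = 0.081, y_n-pentane = 0.254

Material balance + equilibrium reduce to Σ zᵢ(Kᵢ−1)/(1+V/F(Kᵢ−1)) = 0.
Feasibility: ΣzᵢKᵢ = 1.311, Σzᵢ/Kᵢ = 1.119 — both > 1, two phases present.
Newton iteration, V/F⁰ = 0.33:
  V/F = 0.330: g = 0.1013, g' = -0.432 → V/F = 0.564
  V/F = 0.564: g = 0.0141, g' = -0.329 → V/F = 0.607
  V/F = 0.607: g = 0.0002, g' = -0.319 → V/F = 0.608
Converged at V/F = 0.608.
Compositions from xᵢ = zᵢ/(1+V/F(Kᵢ−1)), yᵢ = Kᵢxᵢ:
  n-pentane: x = 0.081, y = 0.254
  chloroform: x = 0.120, y = 0.197
  n-hexane: x = 0.191, y = 0.174
  cyclohexane: x = 0.288, y = 0.196
  1-propanol: x = 0.319, y = 0.179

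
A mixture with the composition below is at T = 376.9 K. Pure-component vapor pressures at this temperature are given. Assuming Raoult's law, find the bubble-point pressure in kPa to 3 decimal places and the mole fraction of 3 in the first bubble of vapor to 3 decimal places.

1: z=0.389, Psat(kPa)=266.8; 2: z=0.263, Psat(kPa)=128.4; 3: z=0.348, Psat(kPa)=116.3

Pbub = 178.027 kPa, y_3 = 0.227

At the bubble point ψ → 0, so ΣzᵢKᵢ = 1 with Kᵢ = Pᵢˢᵃᵗ/P ⇒ P = ΣzᵢPᵢˢᵃᵗ.
P = 0.389·266.8 + 0.263·128.4 + 0.348·116.3 = 178.027 kPa
yᵢ = zᵢPᵢˢᵃᵗ/P ⇒ y_3 = 0.348·116.3/178.027 = 0.227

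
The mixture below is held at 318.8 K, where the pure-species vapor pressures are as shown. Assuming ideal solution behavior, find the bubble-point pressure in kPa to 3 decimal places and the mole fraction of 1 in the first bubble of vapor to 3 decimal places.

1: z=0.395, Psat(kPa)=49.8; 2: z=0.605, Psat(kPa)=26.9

Pbub = 35.945 kPa, y_1 = 0.547

At the bubble point ψ → 0, so ΣzᵢKᵢ = 1 with Kᵢ = Pᵢˢᵃᵗ/P ⇒ P = ΣzᵢPᵢˢᵃᵗ.
P = 0.395·49.8 + 0.605·26.9 = 35.945 kPa
yᵢ = zᵢPᵢˢᵃᵗ/P ⇒ y_1 = 0.395·49.8/35.945 = 0.547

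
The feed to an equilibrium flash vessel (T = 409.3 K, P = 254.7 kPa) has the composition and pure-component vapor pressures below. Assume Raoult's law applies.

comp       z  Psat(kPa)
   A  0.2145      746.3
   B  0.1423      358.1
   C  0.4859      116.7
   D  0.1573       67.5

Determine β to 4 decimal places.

Raoult's law: Kᵢ = Pᵢˢᵃᵗ/P = Pᵢˢᵃᵗ/254.7.
  K_A = 746.3/254.7 = 2.930114, K_B = 358.1/254.7 = 1.405968, K_C = 116.7/254.7 = 0.458186, K_D = 67.5/254.7 = 0.265018
Iterate (Newton) starting at β = 0.5:
  β = 0.5000: g = -0.28517, g' = -0.7039 → β = 0.0949
  β = 0.0949: g = 0.00375, g' = -0.8493 → β = 0.0993
Converged at β = 0.0993.

β = 0.0993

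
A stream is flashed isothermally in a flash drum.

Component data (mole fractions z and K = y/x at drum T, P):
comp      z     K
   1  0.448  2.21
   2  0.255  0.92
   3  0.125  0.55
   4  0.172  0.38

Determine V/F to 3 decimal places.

V/F = 0.703

Material balance + equilibrium reduce to Σ zᵢ(Kᵢ−1)/(1+V/F(Kᵢ−1)) = 0.
Feasibility: ΣzᵢKᵢ = 1.359, Σzᵢ/Kᵢ = 1.160 — both > 1, two phases present.
Iterate (Newton) starting at V/F = 0.41:
  V/F = 0.410: g = 0.1293, g' = -0.452 → V/F = 0.696
  V/F = 0.696: g = 0.0031, g' = -0.453 → V/F = 0.703
Converged at V/F = 0.703.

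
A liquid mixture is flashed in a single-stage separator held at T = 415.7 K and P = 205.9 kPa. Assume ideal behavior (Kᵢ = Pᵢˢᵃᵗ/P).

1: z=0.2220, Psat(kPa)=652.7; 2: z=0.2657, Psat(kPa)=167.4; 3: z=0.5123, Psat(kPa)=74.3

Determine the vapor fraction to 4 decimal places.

Raoult's law: Kᵢ = Pᵢˢᵃᵗ/P = Pᵢˢᵃᵗ/205.9.
  K_1 = 652.7/205.9 = 3.169985, K_2 = 167.4/205.9 = 0.813016, K_3 = 74.3/205.9 = 0.360855
Material balance + equilibrium reduce to Σ zᵢ(Kᵢ−1)/(1+ψ(Kᵢ−1)) = 0.
Check two-phase: ΣzᵢKᵢ = 1.1046 > 1 and Σzᵢ/Kᵢ = 1.8165 > 1, so g(0) = 0.1046 > 0 and g(1) = -0.8165 < 0.
Newton–Raphson from ψ = 0.65:
  ψ = 0.6500: g = -0.41685, g' = -0.8044 → ψ = 0.1318
  ψ = 0.1318: g = -0.03388, g' = -0.8914 → ψ = 0.0938
  ψ = 0.0938: g = 0.00140, g' = -0.9682 → ψ = 0.0952
Converged at ψ = 0.0952.

ψ = 0.0952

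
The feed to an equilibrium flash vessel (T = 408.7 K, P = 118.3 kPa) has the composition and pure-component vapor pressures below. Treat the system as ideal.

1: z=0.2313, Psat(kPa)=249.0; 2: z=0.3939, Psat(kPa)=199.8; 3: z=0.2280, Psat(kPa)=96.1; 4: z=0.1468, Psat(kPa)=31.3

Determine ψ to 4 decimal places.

ψ = 0.7969

Raoult's law: Kᵢ = Pᵢˢᵃᵗ/P = Pᵢˢᵃᵗ/118.3.
  K_1 = 249.0/118.3 = 2.104818, K_2 = 199.8/118.3 = 1.688926, K_3 = 96.1/118.3 = 0.812342, K_4 = 31.3/118.3 = 0.264582
Material balance + equilibrium reduce to Σ zᵢ(Kᵢ−1)/(1+ψ(Kᵢ−1)) = 0.
Check two-phase: ΣzᵢKᵢ = 1.3762 > 1 and Σzᵢ/Kᵢ = 1.1786 > 1, so g(0) = 0.3762 > 0 and g(1) = -0.1786 < 0.
Newton–Raphson from ψ = 0.31:
  ψ = 0.3100: g = 0.22869, g' = -0.4259 → ψ = 0.8470
  ψ = 0.8470: g = -0.03380, g' = -0.7196 → ψ = 0.8001
  ψ = 0.8001: g = -0.00204, g' = -0.6370 → ψ = 0.7969
Converged at ψ = 0.7969.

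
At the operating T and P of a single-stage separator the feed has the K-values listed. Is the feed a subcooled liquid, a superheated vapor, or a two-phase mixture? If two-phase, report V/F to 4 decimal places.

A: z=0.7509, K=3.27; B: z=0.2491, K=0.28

two-phase, V/F = 0.9332

ΣzᵢKᵢ = 2.5252; Σzᵢ/Kᵢ = 1.1193.
Both exceed 1, so a two-phase solution exists.
Newton–Raphson from ψ = 0.5:
  ψ = 0.5000: g = 0.51814, g' = -1.1641 → ψ = 0.9451
  ψ = 0.9451: g = -0.01937, g' = -1.6558 → ψ = 0.9334
  ψ = 0.9334: g = -0.00034, g' = -1.5984 → ψ = 0.9332
Converged at ψ = 0.9332.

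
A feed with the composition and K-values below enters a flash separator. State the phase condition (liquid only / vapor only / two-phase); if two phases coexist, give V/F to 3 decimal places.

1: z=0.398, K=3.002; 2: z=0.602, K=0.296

ΣzᵢKᵢ = 1.373; Σzᵢ/Kᵢ = 2.166.
Both exceed 1, so a two-phase solution exists.
Binary case is linear: z₁(K₁−1)(1+ψ(K₂−1)) + z₂(K₂−1)(1+ψ(K₁−1)) = 0
⇒ ψ = [z₁(K₁−1)+z₂(K₂−1)] / [−(K₁−1)(K₂−1)] = 0.3730/1.4094 = 0.265

two-phase, V/F = 0.265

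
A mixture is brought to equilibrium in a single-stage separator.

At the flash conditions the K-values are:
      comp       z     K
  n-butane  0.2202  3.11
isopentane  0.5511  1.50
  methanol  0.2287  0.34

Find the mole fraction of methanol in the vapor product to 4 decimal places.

Let β = V/F and solve Σ zᵢ(Kᵢ−1)/(1+β(Kᵢ−1)) = 0.
Check two-phase: ΣzᵢKᵢ = 1.5892 > 1 and Σzᵢ/Kᵢ = 1.1109 > 1, so g(0) = 0.5892 > 0 and g(1) = -0.1109 < 0.
Newton iteration, β⁰ = 0.5:
  β = 0.5000: g = 0.22125, g' = -0.5422 → β = 0.9080
  β = 0.9080: g = -0.02784, g' = -0.8009 → β = 0.8733
  β = 0.8733: g = -0.00104, g' = -0.7431 → β = 0.8719
Converged at β = 0.8719.
Compositions from xᵢ = zᵢ/(1+β(Kᵢ−1)), yᵢ = Kᵢxᵢ:
  n-butane: x = 0.0775, y = 0.2412
  isopentane: x = 0.3838, y = 0.5757
  methanol: x = 0.5387, y = 0.1831

y_methanol = 0.1831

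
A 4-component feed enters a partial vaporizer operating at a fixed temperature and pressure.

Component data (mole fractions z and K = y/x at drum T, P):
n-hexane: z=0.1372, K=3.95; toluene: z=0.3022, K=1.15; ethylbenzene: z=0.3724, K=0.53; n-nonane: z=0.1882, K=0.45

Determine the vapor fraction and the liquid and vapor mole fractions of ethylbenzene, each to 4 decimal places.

ψ = 0.1835, x_ethylbenzene = 0.4076, y_ethylbenzene = 0.2160

Rachford–Rice: g(ψ) = Σ zᵢ(Kᵢ−1)/(1+ψ(Kᵢ−1)) = 0.
g(0) = ΣzᵢKᵢ − 1 = 0.1715 and g(1) = 1 − Σzᵢ/Kᵢ = -0.4184, so a root lies in (0, 1).
Newton iteration, ψ⁰ = 0.61:
  ψ = 0.6100: g = -0.21504, g' = -0.4487 → ψ = 0.1307
  ψ = 0.1307: g = 0.03855, g' = -0.7879 → ψ = 0.1796
  ψ = 0.1796: g = 0.00266, g' = -0.6848 → ψ = 0.1835
Converged at ψ = 0.1835.
Compositions from xᵢ = zᵢ/(1+ψ(Kᵢ−1)), yᵢ = Kᵢxᵢ:
  n-hexane: x = 0.0890, y = 0.3516
  toluene: x = 0.2941, y = 0.3382
  ethylbenzene: x = 0.4076, y = 0.2160
  n-nonane: x = 0.2093, y = 0.0942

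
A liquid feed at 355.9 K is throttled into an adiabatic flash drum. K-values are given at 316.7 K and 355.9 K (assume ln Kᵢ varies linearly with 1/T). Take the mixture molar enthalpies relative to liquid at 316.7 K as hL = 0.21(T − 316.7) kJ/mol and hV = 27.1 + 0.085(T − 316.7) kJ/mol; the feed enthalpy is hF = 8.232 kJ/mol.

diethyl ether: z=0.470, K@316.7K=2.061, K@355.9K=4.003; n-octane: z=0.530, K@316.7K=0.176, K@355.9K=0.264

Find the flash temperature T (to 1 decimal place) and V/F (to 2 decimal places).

Adiabatic flash: solve Rachford–Rice at each trial T, then check hF = ψ·hV(T) + (1−ψ)·hL(T).
  T = 316.7 K: K = (2.061, 0.176), RR gives ψ = 0.071, H_out = 1.920 kJ/mol
  T = 355.9 K: K = (4.003, 0.264), RR gives ψ = 0.462, H_out = 18.491 kJ/mol
  T = 336.3 K: K = (2.928, 0.218), RR gives ψ = 0.326, H_out = 12.159 kJ/mol
  T = 326.5 K: K = (2.470, 0.197), RR gives ψ = 0.224, H_out = 7.864 kJ/mol
  T = 331.4 K: K = (2.693, 0.207), RR gives ψ = 0.280, H_out = 10.154 kJ/mol
  T = 328.9 K: K = (2.577, 0.202), RR gives ψ = 0.253, H_out = 9.027 kJ/mol
  T = 327.7 K: K = (2.523, 0.199), RR gives ψ = 0.239, H_out = 8.456 kJ/mol
Linear interpolation between T = 326.5 (H_out = 7.864) and T = 327.7 (H_out = 8.456) on hF = 8.232 gives T ≈ 327.2 K, at which ψ = 0.23.

T = 327.2 K, V/F = 0.23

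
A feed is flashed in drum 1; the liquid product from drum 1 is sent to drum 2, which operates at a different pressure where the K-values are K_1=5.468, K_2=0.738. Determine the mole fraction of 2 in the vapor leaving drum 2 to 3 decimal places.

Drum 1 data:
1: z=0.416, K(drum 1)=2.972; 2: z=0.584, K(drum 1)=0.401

Drum 1:
Material balance + equilibrium reduce to Σ zᵢ(Kᵢ−1)/(1+ψ₁(Kᵢ−1)) = 0.
Feasibility: ΣzᵢKᵢ = 1.471, Σzᵢ/Kᵢ = 1.596 — both > 1, two phases present.
Binary case is linear: z₁(K₁−1)(1+ψ₁(K₂−1)) + z₂(K₂−1)(1+ψ₁(K₁−1)) = 0
⇒ ψ₁ = [z₁(K₁−1)+z₂(K₂−1)] / [−(K₁−1)(K₂−1)] = 0.4705/1.1812 = 0.398
Drum-1 compositions:
  1: x = 0.233, y = 0.692
  2: x = 0.767, y = 0.308
Drum-2 feed = drum-1 liquid: z₂ = (0.2330, 0.7670).
Drum 2:
Let ψ₂ = V/F and solve Σ zᵢ(Kᵢ−1)/(1+ψ₂(Kᵢ−1)) = 0.
g(0) = ΣzᵢKᵢ − 1 = 0.840 and g(1) = 1 − Σzᵢ/Kᵢ = -0.082, so a root lies in (0, 1).
Binary case is linear: z₁(K₁−1)(1+ψ₂(K₂−1)) + z₂(K₂−1)(1+ψ₂(K₁−1)) = 0
⇒ ψ₂ = [z₁(K₁−1)+z₂(K₂−1)] / [−(K₁−1)(K₂−1)] = 0.8400/1.1706 = 0.718
  1: x = 0.055, y = 0.303
  2: x = 0.945, y = 0.697

y_2 (drum 2) = 0.697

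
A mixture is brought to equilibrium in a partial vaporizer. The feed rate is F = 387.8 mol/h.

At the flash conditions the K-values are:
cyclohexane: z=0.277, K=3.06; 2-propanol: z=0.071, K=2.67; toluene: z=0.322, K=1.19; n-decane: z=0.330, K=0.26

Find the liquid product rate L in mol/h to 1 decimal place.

L = 187.2 mol/h

Material balance + equilibrium reduce to Σ zᵢ(Kᵢ−1)/(1+ψ(Kᵢ−1)) = 0.
Check two-phase: ΣzᵢKᵢ = 1.506 > 1 and Σzᵢ/Kᵢ = 1.657 > 1, so g(0) = 0.506 > 0 and g(1) = -0.657 < 0.
Newton–Raphson from ψ = 0.43:
  ψ = 0.430: g = 0.0700, g' = -0.796 → ψ = 0.518
  ψ = 0.518: g = -0.0006, g' = -0.817 → ψ = 0.517
Converged at ψ = 0.517.
Then V = ψ·F = 0.5172·387.8 = 200.6 mol/h and L = F − V = 187.2 mol/h.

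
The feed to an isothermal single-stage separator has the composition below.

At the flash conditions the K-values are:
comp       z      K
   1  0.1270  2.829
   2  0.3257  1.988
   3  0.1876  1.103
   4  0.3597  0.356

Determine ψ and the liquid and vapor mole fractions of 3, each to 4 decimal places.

Newton iteration, ψ⁰ = 0.44:
  ψ = 0.4400: g = 0.04824, g' = -0.5772 → ψ = 0.5236
  ψ = 0.5236: g = -0.00042, g' = -0.5903 → ψ = 0.5229
Converged at ψ = 0.5229.
Compositions from xᵢ = zᵢ/(1+ψ(Kᵢ−1)), yᵢ = Kᵢxᵢ:
  1: x = 0.0649, y = 0.1837
  2: x = 0.2148, y = 0.4269
  3: x = 0.1780, y = 0.1963
  4: x = 0.5423, y = 0.1931

ψ = 0.5229, x_3 = 0.1780, y_3 = 0.1963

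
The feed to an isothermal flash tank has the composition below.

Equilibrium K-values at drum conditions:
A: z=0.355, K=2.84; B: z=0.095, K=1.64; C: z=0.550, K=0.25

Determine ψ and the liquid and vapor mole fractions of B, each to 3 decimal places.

Let ψ = V/F and solve Σ zᵢ(Kᵢ−1)/(1+ψ(Kᵢ−1)) = 0.
g(0) = ΣzᵢKᵢ − 1 = 0.301 and g(1) = 1 − Σzᵢ/Kᵢ = -1.383, so a root lies in (0, 1).
Newton–Raphson from ψ = 0.49:
  ψ = 0.490: g = -0.2624, g' = -1.128 → ψ = 0.257
  ψ = 0.257: g = -0.0158, g' = -1.057 → ψ = 0.243
Converged at ψ = 0.243.
Compositions from xᵢ = zᵢ/(1+ψ(Kᵢ−1)), yᵢ = Kᵢxᵢ:
  A: x = 0.245, y = 0.697
  B: x = 0.082, y = 0.135
  C: x = 0.672, y = 0.168

ψ = 0.243, x_B = 0.082, y_B = 0.135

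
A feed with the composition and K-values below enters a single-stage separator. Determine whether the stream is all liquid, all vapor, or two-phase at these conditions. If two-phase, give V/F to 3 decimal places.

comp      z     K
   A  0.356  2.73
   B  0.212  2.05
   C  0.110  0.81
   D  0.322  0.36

ΣzᵢKᵢ = 1.611; Σzᵢ/Kᵢ = 1.264.
Both exceed 1, so a two-phase solution exists.
Rachford–Rice: g(ψ) = Σ zᵢ(Kᵢ−1)/(1+ψ(Kᵢ−1)) = 0.
Newton–Raphson from ψ = 0.5:
  ψ = 0.500: g = 0.1500, g' = -0.697 → ψ = 0.715
  ψ = 0.715: g = -0.0019, g' = -0.743 → ψ = 0.713
Converged at ψ = 0.713.

two-phase, V/F = 0.713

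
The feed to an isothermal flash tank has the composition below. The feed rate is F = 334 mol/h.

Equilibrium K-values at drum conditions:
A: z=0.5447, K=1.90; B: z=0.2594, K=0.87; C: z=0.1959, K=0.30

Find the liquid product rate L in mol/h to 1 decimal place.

Iterate (Newton) starting at ψ = 0.45:
  ψ = 0.4500: g = 0.11291, g' = -0.4330 → ψ = 0.7107
  ψ = 0.7107: g = -0.01108, g' = -0.5496 → ψ = 0.6906
  ψ = 0.6906: g = -0.00017, g' = -0.5328 → ψ = 0.6903
Converged at ψ = 0.6903.
Then V = ψ·F = 0.6903·334 = 230.5 mol/h and L = F − V = 103.5 mol/h.

L = 103.5 mol/h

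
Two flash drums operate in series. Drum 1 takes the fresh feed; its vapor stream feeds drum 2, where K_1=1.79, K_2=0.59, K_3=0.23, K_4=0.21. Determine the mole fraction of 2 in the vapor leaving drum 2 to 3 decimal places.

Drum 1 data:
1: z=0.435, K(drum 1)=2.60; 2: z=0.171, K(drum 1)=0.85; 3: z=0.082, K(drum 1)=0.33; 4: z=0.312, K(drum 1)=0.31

Drum 1:
Rachford–Rice: g(ψ₁) = Σ zᵢ(Kᵢ−1)/(1+ψ₁(Kᵢ−1)) = 0.
Feasibility: ΣzᵢKᵢ = 1.400, Σzᵢ/Kᵢ = 1.623 — both > 1, two phases present.
Newton iteration, ψ₁⁰ = 0.5:
  ψ₁ = 0.500: g = -0.0524, g' = -0.778 → ψ₁ = 0.433
  ψ₁ = 0.433: g = -0.0004, g' = -0.768 → ψ₁ = 0.432
Converged at ψ₁ = 0.432.
Drum-1 compositions:
  1: x = 0.257, y = 0.669
  2: x = 0.183, y = 0.155
  3: x = 0.115, y = 0.038
  4: x = 0.445, y = 0.138
Drum-2 feed = drum-1 vapor: z₂ = (0.6687, 0.1554, 0.0381, 0.1378).
Drum 2:
Rachford–Rice: g(ψ₂) = Σ zᵢ(Kᵢ−1)/(1+ψ₂(Kᵢ−1)) = 0.
g(0) = ΣzᵢKᵢ − 1 = 0.326 and g(1) = 1 − Σzᵢ/Kᵢ = -0.459, so a root lies in (0, 1).
Iterate (Newton) starting at ψ₂ = 0.5:
  ψ₂ = 0.500: g = 0.0709, g' = -0.550 → ψ₂ = 0.629
  ψ₂ = 0.629: g = -0.0061, g' = -0.658 → ψ₂ = 0.620
  ψ₂ = 0.620: g = -0.0000, g' = -0.648 → ψ₂ = 0.619
Converged at ψ₂ = 0.619.
  1: x = 0.449, y = 0.804
  2: x = 0.208, y = 0.123
  3: x = 0.073, y = 0.017
  4: x = 0.270, y = 0.057

y_2 (drum 2) = 0.123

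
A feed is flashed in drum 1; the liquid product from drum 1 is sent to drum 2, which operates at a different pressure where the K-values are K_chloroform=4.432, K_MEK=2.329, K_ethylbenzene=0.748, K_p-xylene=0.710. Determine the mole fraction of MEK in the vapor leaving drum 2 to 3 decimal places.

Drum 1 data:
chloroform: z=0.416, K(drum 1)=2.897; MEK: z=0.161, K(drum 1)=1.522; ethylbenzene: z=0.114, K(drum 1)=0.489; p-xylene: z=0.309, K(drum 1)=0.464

y_MEK (drum 2) = 0.139

Drum 1:
Iterate (Newton) starting at ψ₁ = 0.5:
  ψ₁ = 0.500: g = 0.1671, g' = -0.641 → ψ₁ = 0.761
  ψ₁ = 0.761: g = 0.0083, g' = -0.606 → ψ₁ = 0.774
Converged at ψ₁ = 0.774.
Drum-1 compositions:
  chloroform: x = 0.169, y = 0.488
  MEK: x = 0.115, y = 0.175
  ethylbenzene: x = 0.189, y = 0.092
  p-xylene: x = 0.528, y = 0.245
Drum-2 feed = drum-1 liquid: z₂ = (0.1685, 0.1147, 0.1886, 0.5282).
Drum 2:
Let ψ₂ = V/F and solve Σ zᵢ(Kᵢ−1)/(1+ψ₂(Kᵢ−1)) = 0.
g(0) = ΣzᵢKᵢ − 1 = 0.530 and g(1) = 1 − Σzᵢ/Kᵢ = -0.083, so a root lies in (0, 1).
Iterate (Newton) starting at ψ₂ = 0.62:
  ψ₂ = 0.620: g = 0.0253, g' = -0.347 → ψ₂ = 0.693
  ψ₂ = 0.693: g = 0.0012, g' = -0.316 → ψ₂ = 0.697
Converged at ψ₂ = 0.697.
  chloroform: x = 0.050, y = 0.220
  MEK: x = 0.060, y = 0.139
  ethylbenzene: x = 0.229, y = 0.171
  p-xylene: x = 0.662, y = 0.470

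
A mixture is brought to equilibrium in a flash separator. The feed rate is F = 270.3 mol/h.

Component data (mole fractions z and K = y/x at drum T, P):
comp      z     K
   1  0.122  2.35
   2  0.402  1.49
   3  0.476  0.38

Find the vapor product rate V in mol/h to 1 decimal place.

V = 37.7 mol/h

Rachford–Rice: g(ψ) = Σ zᵢ(Kᵢ−1)/(1+ψ(Kᵢ−1)) = 0.
g(0) = ΣzᵢKᵢ − 1 = 0.067 and g(1) = 1 − Σzᵢ/Kᵢ = -0.574, so a root lies in (0, 1).
Newton–Raphson from ψ = 0.5:
  ψ = 0.500: g = -0.1712, g' = -0.526 → ψ = 0.174
  ψ = 0.174: g = -0.0162, g' = -0.458 → ψ = 0.139
Converged at ψ = 0.139.
Then V = ψ·F = 0.1393·270.3 = 37.7 mol/h and L = F − V = 232.6 mol/h.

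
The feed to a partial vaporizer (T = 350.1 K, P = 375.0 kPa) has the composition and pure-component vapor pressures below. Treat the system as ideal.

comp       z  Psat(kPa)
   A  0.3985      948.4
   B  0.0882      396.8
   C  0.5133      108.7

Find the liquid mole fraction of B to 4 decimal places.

x_B = 0.0869

Raoult's law: Kᵢ = Pᵢˢᵃᵗ/P = Pᵢˢᵃᵗ/375.0.
  K_A = 948.4/375.0 = 2.529067, K_B = 396.8/375.0 = 1.058133, K_C = 108.7/375.0 = 0.289867
Rachford–Rice: g(β) = Σ zᵢ(Kᵢ−1)/(1+β(Kᵢ−1)) = 0.
Check two-phase: ΣzᵢKᵢ = 1.2499 > 1 and Σzᵢ/Kᵢ = 2.0117 > 1, so g(0) = 0.2499 > 0 and g(1) = -1.0117 < 0.
Iterate (Newton) starting at β = 0.58:
  β = 0.5800: g = -0.29189, g' = -1.0103 → β = 0.2911
  β = 0.2911: g = -0.03280, g' = -0.8578 → β = 0.2529
  β = 0.2529: g = 0.00020, g' = -0.8694 → β = 0.2531
Converged at β = 0.2531.
Compositions from xᵢ = zᵢ/(1+β(Kᵢ−1)), yᵢ = Kᵢxᵢ:
  A: x = 0.2873, y = 0.7266
  B: x = 0.0869, y = 0.0920
  C: x = 0.6258, y = 0.1814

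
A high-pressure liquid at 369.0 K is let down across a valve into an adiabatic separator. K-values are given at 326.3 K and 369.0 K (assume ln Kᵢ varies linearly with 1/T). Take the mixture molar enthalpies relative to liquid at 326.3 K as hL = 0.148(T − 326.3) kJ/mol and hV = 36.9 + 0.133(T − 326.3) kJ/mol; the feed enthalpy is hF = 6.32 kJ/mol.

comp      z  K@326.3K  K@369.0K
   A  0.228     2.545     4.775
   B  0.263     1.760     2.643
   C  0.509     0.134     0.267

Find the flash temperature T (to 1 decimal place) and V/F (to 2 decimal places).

T = 330.2 K, V/F = 0.16

Adiabatic flash: solve Rachford–Rice at each trial T, then check hF = ψ·hV(T) + (1−ψ)·hL(T).
  T = 326.3 K: K = (2.545, 1.760, 0.134), RR gives ψ = 0.108, H_out = 3.997 kJ/mol
  T = 369.0 K: K = (4.775, 2.643, 0.267), RR gives ψ = 0.458, H_out = 22.935 kJ/mol
  T = 347.6 K: K = (3.551, 2.183, 0.193), RR gives ψ = 0.314, H_out = 14.629 kJ/mol
  T = 337.0 K: K = (3.025, 1.968, 0.162), RR gives ψ = 0.225, H_out = 9.863 kJ/mol
  T = 331.6 K: K = (2.776, 1.862, 0.147), RR gives ψ = 0.171, H_out = 7.083 kJ/mol
  T = 329.0 K: K = (2.661, 1.811, 0.141), RR gives ψ = 0.142, H_out = 5.622 kJ/mol
  T = 330.3 K: K = (2.718, 1.837, 0.144), RR gives ψ = 0.157, H_out = 6.364 kJ/mol
Linear interpolation between T = 329.0 (H_out = 5.622) and T = 330.3 (H_out = 6.364) on hF = 6.32 gives T ≈ 330.2 K, at which ψ = 0.16.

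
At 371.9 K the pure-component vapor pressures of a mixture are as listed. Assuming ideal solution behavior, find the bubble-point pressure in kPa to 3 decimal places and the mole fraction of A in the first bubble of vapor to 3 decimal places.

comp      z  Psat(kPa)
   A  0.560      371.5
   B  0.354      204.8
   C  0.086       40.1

Pbub = 283.988 kPa, y_A = 0.733

At the bubble point ψ → 0, so ΣzᵢKᵢ = 1 with Kᵢ = Pᵢˢᵃᵗ/P ⇒ P = ΣzᵢPᵢˢᵃᵗ.
P = 0.560·371.5 + 0.354·204.8 + 0.086·40.1 = 283.988 kPa
yᵢ = zᵢPᵢˢᵃᵗ/P ⇒ y_A = 0.560·371.5/283.988 = 0.733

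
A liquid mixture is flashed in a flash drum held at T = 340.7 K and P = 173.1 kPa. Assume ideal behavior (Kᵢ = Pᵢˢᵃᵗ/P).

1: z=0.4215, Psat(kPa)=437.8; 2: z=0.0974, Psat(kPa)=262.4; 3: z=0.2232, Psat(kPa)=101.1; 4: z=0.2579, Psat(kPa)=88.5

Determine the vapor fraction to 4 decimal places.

Raoult's law: Kᵢ = Pᵢˢᵃᵗ/P = Pᵢˢᵃᵗ/173.1.
  K_1 = 437.8/173.1 = 2.529174, K_2 = 262.4/173.1 = 1.515887, K_3 = 101.1/173.1 = 0.584055, K_4 = 88.5/173.1 = 0.511265
Rachford–Rice: g(ψ) = Σ zᵢ(Kᵢ−1)/(1+ψ(Kᵢ−1)) = 0.
Feasibility: ΣzᵢKᵢ = 1.4759, Σzᵢ/Kᵢ = 1.1175 — both > 1, two phases present.
Iterate (Newton) starting at ψ = 0.5:
  ψ = 0.5000: g = 0.12119, g' = -0.5024 → ψ = 0.7412
  ψ = 0.7412: g = 0.00659, g' = -0.4623 → ψ = 0.7555
Converged at ψ = 0.7555.

ψ = 0.7555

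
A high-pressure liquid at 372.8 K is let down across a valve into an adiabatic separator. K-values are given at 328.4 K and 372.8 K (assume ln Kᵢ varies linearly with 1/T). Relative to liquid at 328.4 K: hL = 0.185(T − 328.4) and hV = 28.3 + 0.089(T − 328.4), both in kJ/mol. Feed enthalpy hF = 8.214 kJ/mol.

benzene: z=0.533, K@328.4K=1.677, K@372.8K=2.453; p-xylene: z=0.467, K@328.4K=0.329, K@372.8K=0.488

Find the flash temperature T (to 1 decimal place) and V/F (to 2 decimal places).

T = 336.1 K, V/F = 0.25

Adiabatic flash: solve Rachford–Rice at each trial T, then check hF = ψ·hV(T) + (1−ψ)·hL(T).
  T = 328.4 K: K = (1.677, 0.329), RR gives ψ = 0.105, H_out = 2.958 kJ/mol
  T = 372.8 K: K = (2.453, 0.488), RR gives ψ = 0.720, H_out = 25.512 kJ/mol
  T = 350.6 K: K = (2.053, 0.406), RR gives ψ = 0.453, H_out = 15.969 kJ/mol
  T = 339.5 K: K = (1.862, 0.367), RR gives ψ = 0.299, H_out = 10.209 kJ/mol
  T = 333.9 K: K = (1.768, 0.347), RR gives ψ = 0.208, H_out = 6.804 kJ/mol
  T = 336.7 K: K = (1.814, 0.357), RR gives ψ = 0.255, H_out = 8.560 kJ/mol
  T = 335.3 K: K = (1.791, 0.352), RR gives ψ = 0.232, H_out = 7.697 kJ/mol
Linear interpolation between T = 335.3 (H_out = 7.697) and T = 336.7 (H_out = 8.560) on hF = 8.214 gives T ≈ 336.1 K, at which ψ = 0.25.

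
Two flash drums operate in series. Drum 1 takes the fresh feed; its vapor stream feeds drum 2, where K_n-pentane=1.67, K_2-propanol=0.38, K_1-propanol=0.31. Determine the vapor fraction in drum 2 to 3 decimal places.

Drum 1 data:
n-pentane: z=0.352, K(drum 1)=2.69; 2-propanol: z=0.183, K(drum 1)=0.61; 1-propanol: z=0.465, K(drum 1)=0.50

Drum 1:
Rachford–Rice: g(ψ₁) = Σ zᵢ(Kᵢ−1)/(1+ψ₁(Kᵢ−1)) = 0.
Feasibility: ΣzᵢKᵢ = 1.291, Σzᵢ/Kᵢ = 1.361 — both > 1, two phases present.
Newton iteration, ψ₁⁰ = 0.6:
  ψ₁ = 0.600: g = -0.1299, g' = -0.533 → ψ₁ = 0.356
  ψ₁ = 0.356: g = 0.0057, g' = -0.601 → ψ₁ = 0.365
  ψ₁ = 0.365: g = 0.0000, g' = -0.596 → ψ₁ = 0.366
Converged at ψ₁ = 0.366.
Drum-1 compositions:
  n-pentane: x = 0.218, y = 0.585
  2-propanol: x = 0.213, y = 0.130
  1-propanol: x = 0.569, y = 0.284
Drum-2 feed = drum-1 vapor: z₂ = (0.5853, 0.1302, 0.2845).
Drum 2:
Material balance + equilibrium reduce to Σ zᵢ(Kᵢ−1)/(1+ψ₂(Kᵢ−1)) = 0.
g(0) = ΣzᵢKᵢ − 1 = 0.115 and g(1) = 1 − Σzᵢ/Kᵢ = -0.611, so a root lies in (0, 1).
Newton–Raphson from ψ₂ = 0.5:
  ψ₂ = 0.500: g = -0.1229, g' = -0.568 → ψ₂ = 0.284
  ψ₂ = 0.284: g = -0.0125, g' = -0.469 → ψ₂ = 0.257
Converged at ψ₂ = 0.257.
  n-pentane: x = 0.499, y = 0.834
  2-propanol: x = 0.155, y = 0.059
  1-propanol: x = 0.346, y = 0.107

V/F (drum 2) = 0.257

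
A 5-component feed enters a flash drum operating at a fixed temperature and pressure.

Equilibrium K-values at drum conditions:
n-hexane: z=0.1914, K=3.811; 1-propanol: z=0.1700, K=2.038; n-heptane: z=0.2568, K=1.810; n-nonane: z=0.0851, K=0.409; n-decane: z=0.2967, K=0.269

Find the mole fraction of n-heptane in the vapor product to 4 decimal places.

Material balance + equilibrium reduce to Σ zᵢ(Kᵢ−1)/(1+V/F(Kᵢ−1)) = 0.
g(0) = ΣzᵢKᵢ − 1 = 0.6553 and g(1) = 1 − Σzᵢ/Kᵢ = -0.5866, so a root lies in (0, 1).
Newton iteration, V/F⁰ = 0.68:
  V/F = 0.6800: g = -0.09298, g' = -1.0213 → V/F = 0.5890
  V/F = 0.5890: g = -0.00507, g' = -0.9211 → V/F = 0.5835
  V/F = 0.5835: g = -0.00001, g' = -0.9170 → V/F = 0.5834
Converged at V/F = 0.5834.
Compositions from xᵢ = zᵢ/(1+V/F(Kᵢ−1)), yᵢ = Kᵢxᵢ:
  n-hexane: x = 0.0725, y = 0.2763
  1-propanol: x = 0.1059, y = 0.2158
  n-heptane: x = 0.1744, y = 0.3156
  n-nonane: x = 0.1299, y = 0.0531
  n-decane: x = 0.5173, y = 0.1392

y_n-heptane = 0.3156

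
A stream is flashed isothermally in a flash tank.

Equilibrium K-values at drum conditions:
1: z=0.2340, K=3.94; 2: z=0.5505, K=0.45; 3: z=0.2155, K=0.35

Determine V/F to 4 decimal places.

V/F = 0.1440

Rachford–Rice: g(V/F) = Σ zᵢ(Kᵢ−1)/(1+V/F(Kᵢ−1)) = 0.
Check two-phase: ΣzᵢKᵢ = 1.2451 > 1 and Σzᵢ/Kᵢ = 1.8984 > 1, so g(0) = 0.2451 > 0 and g(1) = -0.8984 < 0.
Newton iteration, V/F⁰ = 0.5:
  V/F = 0.5000: g = -0.34661, g' = -0.8482 → V/F = 0.0913
  V/F = 0.0913: g = 0.07461, g' = -1.5444 → V/F = 0.1397
  V/F = 0.1397: g = 0.00569, g' = -1.3220 → V/F = 0.1440
Converged at V/F = 0.1440.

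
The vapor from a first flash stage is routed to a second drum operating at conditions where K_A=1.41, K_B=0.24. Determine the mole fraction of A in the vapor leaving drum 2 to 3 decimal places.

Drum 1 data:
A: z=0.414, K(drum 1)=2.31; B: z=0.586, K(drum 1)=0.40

Drum 1:
Let ψ₁ = V/F and solve Σ zᵢ(Kᵢ−1)/(1+ψ₁(Kᵢ−1)) = 0.
g(0) = ΣzᵢKᵢ − 1 = 0.191 and g(1) = 1 − Σzᵢ/Kᵢ = -0.644, so a root lies in (0, 1).
Newton–Raphson from ψ₁ = 0.5:
  ψ₁ = 0.500: g = -0.1746, g' = -0.690 → ψ₁ = 0.247
  ψ₁ = 0.247: g = -0.0030, g' = -0.696 → ψ₁ = 0.243
Converged at ψ₁ = 0.243.
Drum-1 compositions:
  A: x = 0.314, y = 0.726
  B: x = 0.686, y = 0.274
Drum-2 feed = drum-1 vapor: z₂ = (0.7257, 0.2743).
Drum 2:
Binary case is linear: z₁(K₁−1)(1+ψ₂(K₂−1)) + z₂(K₂−1)(1+ψ₂(K₁−1)) = 0
⇒ ψ₂ = [z₁(K₁−1)+z₂(K₂−1)] / [−(K₁−1)(K₂−1)] = 0.0890/0.3116 = 0.286
  A: x = 0.650, y = 0.916
  B: x = 0.350, y = 0.084

y_A (drum 2) = 0.916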